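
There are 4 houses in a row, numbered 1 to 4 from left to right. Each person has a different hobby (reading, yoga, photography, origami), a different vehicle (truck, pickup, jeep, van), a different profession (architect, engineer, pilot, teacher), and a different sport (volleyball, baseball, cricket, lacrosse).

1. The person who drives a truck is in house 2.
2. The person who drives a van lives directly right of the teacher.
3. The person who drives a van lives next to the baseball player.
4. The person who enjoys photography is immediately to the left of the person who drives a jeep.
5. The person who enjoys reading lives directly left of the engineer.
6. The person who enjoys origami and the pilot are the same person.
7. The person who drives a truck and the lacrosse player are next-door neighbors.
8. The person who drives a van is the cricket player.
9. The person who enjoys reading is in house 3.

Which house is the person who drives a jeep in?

By clue 1, the person who drives a truck is in house 2.
By clue 9, the person who enjoys reading is in house 3.
House 1's vehicle must be pickup (nothing else left).
The person who enjoys photography is in house 2 (clue 4).
By clue 4, the person who drives a jeep is in house 3.
Clue 5 places the engineer in house 4.
The only vehicle still possible for house 4 is van.
The teacher is in house 3 (clue 2).
Clue 3: the baseball player is in house 3.
Clue 6: the person who enjoys origami is in house 1.
Clue 6 places the pilot in house 1.
Clue 8: the cricket player is in house 4.
So house 4 gets yoga for hobby.
House 2's profession must be architect (nothing else left).
The only sport still possible for house 1 is lacrosse.
That leaves volleyball as the sport for house 2.
So: house 1 = origami/pickup/pilot/lacrosse, house 2 = photography/truck/architect/volleyball, house 3 = reading/jeep/teacher/baseball, house 4 = yoga/van/engineer/cricket.

3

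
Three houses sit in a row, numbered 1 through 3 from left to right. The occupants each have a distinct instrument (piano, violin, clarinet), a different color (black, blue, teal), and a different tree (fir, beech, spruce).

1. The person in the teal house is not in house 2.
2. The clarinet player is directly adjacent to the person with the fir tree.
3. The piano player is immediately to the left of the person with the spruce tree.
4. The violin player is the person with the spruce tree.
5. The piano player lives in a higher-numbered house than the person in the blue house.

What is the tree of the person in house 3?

From clue 5, the piano player must be in house 2.
From clue 5, the person in the blue house must be in house 1.
So house 1 gets clarinet for instrument.
So house 3 gets violin for instrument.
So house 2 gets black for color.
So house 3 gets teal for color.
Clue 2 places the person with the fir tree in house 2.
The person with the spruce tree is in house 3 (clue 3).
So house 1 gets beech for tree.
So: house 1 = clarinet/blue/beech, house 2 = piano/black/fir, house 3 = violin/teal/spruce.

spruce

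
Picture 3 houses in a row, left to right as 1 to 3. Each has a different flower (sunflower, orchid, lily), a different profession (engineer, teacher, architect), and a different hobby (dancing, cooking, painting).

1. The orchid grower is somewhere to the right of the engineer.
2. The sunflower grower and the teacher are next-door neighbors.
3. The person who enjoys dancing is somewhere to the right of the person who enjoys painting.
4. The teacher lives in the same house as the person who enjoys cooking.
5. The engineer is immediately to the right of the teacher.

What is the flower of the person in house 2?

sunflower

From clue 5, the engineer must be in house 2.
Clue 5: the teacher is in house 1.
House 3's profession must be architect (nothing else left).
Clue 1 places the orchid grower in house 3.
The sunflower grower is in house 2 (clue 2).
From clue 4, the person who enjoys cooking must be in house 1.
The only flower still possible for house 1 is lily.
So house 2 gets painting for hobby.
House 3 hobby: only dancing fits.
So: house 1 = lily/teacher/cooking, house 2 = sunflower/engineer/painting, house 3 = orchid/architect/dancing.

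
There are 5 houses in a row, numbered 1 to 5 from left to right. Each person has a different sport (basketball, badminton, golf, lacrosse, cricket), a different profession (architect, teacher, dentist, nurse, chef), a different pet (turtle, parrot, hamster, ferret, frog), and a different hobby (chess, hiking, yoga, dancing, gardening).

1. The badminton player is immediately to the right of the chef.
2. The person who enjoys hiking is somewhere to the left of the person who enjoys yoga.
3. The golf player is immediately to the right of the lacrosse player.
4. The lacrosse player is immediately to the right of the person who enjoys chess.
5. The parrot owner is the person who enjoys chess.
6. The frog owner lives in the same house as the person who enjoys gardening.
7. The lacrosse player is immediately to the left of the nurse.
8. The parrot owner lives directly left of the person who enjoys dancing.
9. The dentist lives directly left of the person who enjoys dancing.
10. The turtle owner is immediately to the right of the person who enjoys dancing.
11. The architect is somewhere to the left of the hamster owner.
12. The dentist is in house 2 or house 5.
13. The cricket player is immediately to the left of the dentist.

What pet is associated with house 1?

Clue 12: the dentist is in house 2.
Clue 13: the cricket player is in house 1.
By clue 9, the person who enjoys dancing is in house 3.
Clue 10 places the turtle owner in house 4.
Clue 8 places the parrot owner in house 2.
So house 5 gets teacher for profession.
From clue 5, the person who enjoys chess must be in house 2.
From clue 4, the lacrosse player must be in house 3.
From clue 7, the nurse must be in house 4.
House 4's sport must be golf (nothing else left).
House 5 sport: only basketball fits.
From clue 1, the chef must be in house 1.
The only sport still possible for house 2 is badminton.
That leaves architect as the profession for house 3.
Clue 11: the hamster owner is in house 5.
House 1 pet: only frog fits.
That leaves ferret as the pet for house 3.
Clue 6: the person who enjoys gardening is in house 1.
House 5's hobby must be yoga (nothing else left).
The only hobby still possible for house 4 is hiking.
So: house 1 = cricket/chef/frog/gardening, house 2 = badminton/dentist/parrot/chess, house 3 = lacrosse/architect/ferret/dancing, house 4 = golf/nurse/turtle/hiking, house 5 = basketball/teacher/hamster/yoga.

frog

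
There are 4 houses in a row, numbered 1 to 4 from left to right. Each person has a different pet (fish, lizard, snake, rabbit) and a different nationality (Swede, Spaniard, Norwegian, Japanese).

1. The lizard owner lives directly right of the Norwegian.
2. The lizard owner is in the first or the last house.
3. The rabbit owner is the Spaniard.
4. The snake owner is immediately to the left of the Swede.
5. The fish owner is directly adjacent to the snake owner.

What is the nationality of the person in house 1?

Spaniard

From clue 2, the lizard owner must be in house 4.
Clue 1: the Norwegian is in house 3.
The fish owner is in house 2 (clue 5).
The only pet still possible for house 1 is rabbit.
The only pet still possible for house 3 is snake.
By clue 3, the Spaniard is in house 1.
From clue 4, the Swede must be in house 4.
House 2's nationality must be Japanese (nothing else left).
So: house 1 = rabbit/Spaniard, house 2 = fish/Japanese, house 3 = snake/Norwegian, house 4 = lizard/Swede.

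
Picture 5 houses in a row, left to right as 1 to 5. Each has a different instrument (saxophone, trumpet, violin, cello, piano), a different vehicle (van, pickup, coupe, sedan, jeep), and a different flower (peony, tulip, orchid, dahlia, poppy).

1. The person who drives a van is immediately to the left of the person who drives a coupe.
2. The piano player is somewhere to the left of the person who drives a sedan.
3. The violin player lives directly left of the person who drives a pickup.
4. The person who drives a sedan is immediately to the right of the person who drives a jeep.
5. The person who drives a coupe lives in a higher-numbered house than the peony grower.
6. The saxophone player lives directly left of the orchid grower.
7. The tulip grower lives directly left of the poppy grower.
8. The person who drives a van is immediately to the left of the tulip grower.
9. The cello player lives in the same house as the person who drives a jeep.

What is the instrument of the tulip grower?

House 5 instrument: only trumpet fits.
The person who drives a coupe is narrowed to house 2 or 3 or 4; consider each.
Placing it in house 3 and house 4 leads to a contradiction, so it's in house 2.
The person who drives a van is in house 1 (clue 1).
By clue 5, the peony grower is in house 1.
From clue 8, the tulip grower must be in house 2.
The poppy grower is in house 3 (clue 7).
That leaves piano as the instrument for house 1.
That leaves violin as the instrument for house 2.
The person who drives a pickup is in house 3 (clue 3).
House 4 vehicle: only jeep fits.
The only vehicle still possible for house 5 is sedan.
Clue 9 places the cello player in house 4.
House 3 instrument: only saxophone fits.
Clue 6: the orchid grower is in house 4.
The only flower still possible for house 5 is dahlia.
So: house 1 = piano/van/peony, house 2 = violin/coupe/tulip, house 3 = saxophone/pickup/poppy, house 4 = cello/jeep/orchid, house 5 = trumpet/sedan/dahlia.

violin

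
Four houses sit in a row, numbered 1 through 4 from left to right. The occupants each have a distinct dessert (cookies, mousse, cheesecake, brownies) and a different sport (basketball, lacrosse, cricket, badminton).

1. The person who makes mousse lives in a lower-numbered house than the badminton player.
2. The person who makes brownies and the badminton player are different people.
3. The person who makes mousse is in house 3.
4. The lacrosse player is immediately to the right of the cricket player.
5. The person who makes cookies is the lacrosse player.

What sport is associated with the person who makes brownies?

From clue 3, the person who makes mousse must be in house 3.
Clue 1: the badminton player is in house 4.
Clue 4 places the cricket player in house 1.
The person who makes cookies is in house 2 (clue 5).
House 1 dessert: only brownies fits.
House 4's dessert must be cheesecake (nothing else left).
House 2 sport: only lacrosse fits.
The only sport still possible for house 3 is basketball.
So: house 1 = brownies/cricket, house 2 = cookies/lacrosse, house 3 = mousse/basketball, house 4 = cheesecake/badminton.

cricket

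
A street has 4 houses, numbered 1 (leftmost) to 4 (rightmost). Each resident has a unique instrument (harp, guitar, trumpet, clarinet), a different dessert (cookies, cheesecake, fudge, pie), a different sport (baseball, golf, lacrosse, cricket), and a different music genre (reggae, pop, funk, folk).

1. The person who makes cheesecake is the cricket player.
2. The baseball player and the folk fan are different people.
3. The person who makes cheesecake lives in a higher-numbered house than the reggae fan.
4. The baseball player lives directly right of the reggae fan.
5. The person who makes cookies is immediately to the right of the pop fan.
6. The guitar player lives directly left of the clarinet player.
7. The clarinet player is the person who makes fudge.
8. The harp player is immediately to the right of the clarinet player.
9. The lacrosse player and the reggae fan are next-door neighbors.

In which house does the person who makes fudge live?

House 1 dessert: only pie fits.
The clarinet player is narrowed to house 2 or 3; consider each.
Placing it in house 2 leads to a contradiction, so it's in house 3.
From clue 6, the guitar player must be in house 2.
Clue 7: the person who makes fudge is in house 3.
Clue 8: the harp player is in house 4.
So house 1 gets trumpet for instrument.
The person who makes cheesecake is narrowed to house 2 or 4; consider each.
Placing it in house 2 leads to a contradiction, so it's in house 4.
From clue 1, the cricket player must be in house 4.
That leaves cookies as the dessert for house 2.
The pop fan is in house 1 (clue 5).
Clue 4: the baseball player is in house 3.
House 1 sport: only lacrosse fits.
The only sport still possible for house 2 is golf.
So house 2 gets reggae for music genre.
Clue 2: the folk fan is in house 4.
So house 3 gets funk for music genre.
So: house 1 = trumpet/pie/lacrosse/pop, house 2 = guitar/cookies/golf/reggae, house 3 = clarinet/fudge/baseball/funk, house 4 = harp/cheesecake/cricket/folk.

3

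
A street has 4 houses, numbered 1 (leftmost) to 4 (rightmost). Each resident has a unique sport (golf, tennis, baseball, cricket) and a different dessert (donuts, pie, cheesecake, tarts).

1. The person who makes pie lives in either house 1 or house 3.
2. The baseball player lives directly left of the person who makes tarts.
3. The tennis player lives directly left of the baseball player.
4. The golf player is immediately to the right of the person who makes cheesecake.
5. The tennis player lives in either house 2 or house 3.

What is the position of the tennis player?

2

The tennis player is in house 2 (clue 5).
House 1's sport must be cricket (nothing else left).
House 3 sport: only baseball fits.
The only sport still possible for house 4 is golf.
Clue 2 places the person who makes tarts in house 4.
From clue 4, the person who makes cheesecake must be in house 3.
That leaves donuts as the dessert for house 2.
House 1's dessert must be pie (nothing else left).
So: house 1 = cricket/pie, house 2 = tennis/donuts, house 3 = baseball/cheesecake, house 4 = golf/tarts.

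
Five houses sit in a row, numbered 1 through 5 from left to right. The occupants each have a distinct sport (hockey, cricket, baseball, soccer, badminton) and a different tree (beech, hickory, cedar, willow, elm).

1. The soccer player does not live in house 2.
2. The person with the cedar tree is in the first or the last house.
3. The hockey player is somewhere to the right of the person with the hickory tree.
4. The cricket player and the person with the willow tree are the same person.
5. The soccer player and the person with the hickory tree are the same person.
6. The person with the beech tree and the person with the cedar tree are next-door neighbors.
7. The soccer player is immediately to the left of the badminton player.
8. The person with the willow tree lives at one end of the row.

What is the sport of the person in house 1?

The cricket player is narrowed to house 1 or 5; consider each.
Placing it in house 5 leads to a contradiction, so it's in house 1.
By clue 4, the person with the willow tree is in house 1.
By clue 6, the person with the beech tree is in house 4.
So house 2 gets baseball for sport.
That leaves soccer as the sport for house 3.
House 2's tree must be elm (nothing else left).
House 3's tree must be hickory (nothing else left).
That leaves cedar as the tree for house 5.
Clue 7: the badminton player is in house 4.
House 5 sport: only hockey fits.
So: house 1 = cricket/willow, house 2 = baseball/elm, house 3 = soccer/hickory, house 4 = badminton/beech, house 5 = hockey/cedar.

cricket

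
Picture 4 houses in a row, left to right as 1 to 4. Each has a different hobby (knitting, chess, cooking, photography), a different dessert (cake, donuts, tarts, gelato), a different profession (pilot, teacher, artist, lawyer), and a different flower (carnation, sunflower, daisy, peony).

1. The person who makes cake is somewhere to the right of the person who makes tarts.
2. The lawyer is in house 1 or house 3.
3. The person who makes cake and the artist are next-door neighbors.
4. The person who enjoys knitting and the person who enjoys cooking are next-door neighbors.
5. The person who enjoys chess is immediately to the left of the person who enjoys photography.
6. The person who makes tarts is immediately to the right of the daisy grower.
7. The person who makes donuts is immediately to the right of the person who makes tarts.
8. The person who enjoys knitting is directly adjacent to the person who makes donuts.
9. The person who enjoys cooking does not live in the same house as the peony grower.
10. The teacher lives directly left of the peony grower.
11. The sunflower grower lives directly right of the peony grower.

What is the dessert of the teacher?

tarts

That leaves gelato as the dessert for house 1.
House 2's dessert must be tarts (nothing else left).
The daisy grower is in house 1 (clue 6).
Clue 7: the person who makes donuts is in house 3.
That leaves cake as the dessert for house 4.
From clue 3, the artist must be in house 3.
That leaves lawyer as the profession for house 1.
The only profession still possible for house 4 is pilot.
From clue 10, the peony grower must be in house 3.
The sunflower grower is in house 4 (clue 11).
That leaves teacher as the profession for house 2.
So house 2 gets carnation for flower.
Clue 9: the person who enjoys cooking is in house 1.
By clue 4, the person who enjoys knitting is in house 2.
The only hobby still possible for house 3 is chess.
House 4 hobby: only photography fits.
So: house 1 = cooking/gelato/lawyer/daisy, house 2 = knitting/tarts/teacher/carnation, house 3 = chess/donuts/artist/peony, house 4 = photography/cake/pilot/sunflower.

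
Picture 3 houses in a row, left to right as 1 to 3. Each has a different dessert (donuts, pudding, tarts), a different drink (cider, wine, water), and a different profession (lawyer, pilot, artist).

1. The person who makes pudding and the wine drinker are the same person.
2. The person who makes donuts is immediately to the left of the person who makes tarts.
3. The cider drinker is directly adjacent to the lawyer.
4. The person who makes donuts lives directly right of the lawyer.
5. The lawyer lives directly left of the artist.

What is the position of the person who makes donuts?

2

By clue 4, the person who makes donuts is in house 2.
By clue 4, the lawyer is in house 1.
By clue 5, the artist is in house 2.
House 1's dessert must be pudding (nothing else left).
House 3's dessert must be tarts (nothing else left).
House 3's profession must be pilot (nothing else left).
From clue 1, the wine drinker must be in house 1.
Clue 3 places the cider drinker in house 2.
The only drink still possible for house 3 is water.
So: house 1 = pudding/wine/lawyer, house 2 = donuts/cider/artist, house 3 = tarts/water/pilot.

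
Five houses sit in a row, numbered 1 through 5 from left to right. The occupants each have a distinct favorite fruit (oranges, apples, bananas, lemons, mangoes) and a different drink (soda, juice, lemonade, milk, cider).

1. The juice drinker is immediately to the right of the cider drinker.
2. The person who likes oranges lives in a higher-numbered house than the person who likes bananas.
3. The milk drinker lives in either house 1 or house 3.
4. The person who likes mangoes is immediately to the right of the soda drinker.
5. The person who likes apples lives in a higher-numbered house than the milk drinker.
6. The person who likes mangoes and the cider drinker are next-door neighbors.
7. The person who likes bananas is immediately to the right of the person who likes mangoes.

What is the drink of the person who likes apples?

House 1 favorite fruit: only lemons fits.
The person who likes bananas is narrowed to house 3 or 4; consider each.
Placing it in house 3 leads to a contradiction, so it's in house 4.
The person who likes oranges is in house 5 (clue 2).
The person who likes mangoes is in house 3 (clue 7).
That leaves apples as the favorite fruit for house 2.
Clue 4 places the soda drinker in house 2.
Clue 5 places the milk drinker in house 1.
That leaves cider as the drink for house 4.
Clue 1 places the juice drinker in house 5.
That leaves lemonade as the drink for house 3.
So: house 1 = lemons/milk, house 2 = apples/soda, house 3 = mangoes/lemonade, house 4 = bananas/cider, house 5 = oranges/juice.

soda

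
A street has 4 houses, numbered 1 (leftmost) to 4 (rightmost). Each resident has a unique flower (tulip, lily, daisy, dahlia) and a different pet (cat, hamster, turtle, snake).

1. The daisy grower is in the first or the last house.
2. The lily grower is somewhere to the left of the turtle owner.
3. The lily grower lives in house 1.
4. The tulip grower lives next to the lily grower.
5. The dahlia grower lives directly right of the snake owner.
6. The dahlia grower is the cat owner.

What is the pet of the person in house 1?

hamster

The lily grower is in house 1 (clue 3).
From clue 4, the tulip grower must be in house 2.
The only flower still possible for house 3 is dahlia.
That leaves daisy as the flower for house 4.
By clue 5, the snake owner is in house 2.
Clue 6: the cat owner is in house 3.
House 1's pet must be hamster (nothing else left).
The only pet still possible for house 4 is turtle.
So: house 1 = lily/hamster, house 2 = tulip/snake, house 3 = dahlia/cat, house 4 = daisy/turtle.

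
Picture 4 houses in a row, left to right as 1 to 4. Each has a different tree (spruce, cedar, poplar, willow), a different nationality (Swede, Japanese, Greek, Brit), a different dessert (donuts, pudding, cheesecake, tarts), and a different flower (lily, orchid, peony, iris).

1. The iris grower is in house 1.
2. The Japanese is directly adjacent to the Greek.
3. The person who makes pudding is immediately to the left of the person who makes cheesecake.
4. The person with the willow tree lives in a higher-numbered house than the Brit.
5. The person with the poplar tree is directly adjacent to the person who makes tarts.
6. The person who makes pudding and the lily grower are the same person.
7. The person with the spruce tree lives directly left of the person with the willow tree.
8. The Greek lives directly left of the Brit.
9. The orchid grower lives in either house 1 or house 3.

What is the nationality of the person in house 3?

The iris grower is in house 1 (clue 1).
That leaves peony as the flower for house 4.
House 4's nationality must be Swede (nothing else left).
That leaves lily as the flower for house 2.
House 3's flower must be orchid (nothing else left).
Clue 6 places the person who makes pudding in house 2.
Clue 3 places the person who makes cheesecake in house 3.
The only tree still possible for house 1 is cedar.
House 4 tree: only willow fits.
The person with the spruce tree is in house 3 (clue 7).
That leaves poplar as the tree for house 2.
The person who makes tarts is in house 1 (clue 5).
House 4 dessert: only donuts fits.
The Brit is narrowed to house 2 or 3; consider each.
Placing it in house 2 leads to a contradiction, so it's in house 3.
The Greek is in house 2 (clue 8).
That leaves Japanese as the nationality for house 1.
So: house 1 = cedar/Japanese/tarts/iris, house 2 = poplar/Greek/pudding/lily, house 3 = spruce/Brit/cheesecake/orchid, house 4 = willow/Swede/donuts/peony.

Brit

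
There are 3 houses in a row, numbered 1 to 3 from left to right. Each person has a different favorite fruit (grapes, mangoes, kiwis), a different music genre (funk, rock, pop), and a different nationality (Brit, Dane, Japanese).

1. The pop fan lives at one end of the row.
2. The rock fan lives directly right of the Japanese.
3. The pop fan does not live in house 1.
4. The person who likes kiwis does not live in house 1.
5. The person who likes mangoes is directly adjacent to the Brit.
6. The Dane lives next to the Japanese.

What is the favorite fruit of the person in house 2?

mangoes

Clue 3 places the pop fan in house 3.
The only music genre still possible for house 1 is funk.
That leaves rock as the music genre for house 2.
From clue 2, the Japanese must be in house 1.
Clue 6 places the Dane in house 2.
The only nationality still possible for house 3 is Brit.
From clue 5, the person who likes mangoes must be in house 2.
The only favorite fruit still possible for house 1 is grapes.
That leaves kiwis as the favorite fruit for house 3.
So: house 1 = grapes/funk/Japanese, house 2 = mangoes/rock/Dane, house 3 = kiwis/pop/Brit.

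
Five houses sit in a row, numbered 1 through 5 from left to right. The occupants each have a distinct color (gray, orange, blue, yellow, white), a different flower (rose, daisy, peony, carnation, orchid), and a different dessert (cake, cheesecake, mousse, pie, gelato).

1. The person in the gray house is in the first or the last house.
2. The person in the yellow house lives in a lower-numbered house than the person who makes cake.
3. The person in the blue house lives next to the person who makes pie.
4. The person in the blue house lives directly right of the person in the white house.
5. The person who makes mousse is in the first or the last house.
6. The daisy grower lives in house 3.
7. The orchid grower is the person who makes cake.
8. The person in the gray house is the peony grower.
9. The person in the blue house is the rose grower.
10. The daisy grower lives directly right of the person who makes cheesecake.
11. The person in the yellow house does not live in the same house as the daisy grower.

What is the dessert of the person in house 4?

From clue 6, the daisy grower must be in house 3.
From clue 10, the person who makes cheesecake must be in house 2.
The person in the gray house is narrowed to house 1 or 5; consider each.
Placing it in house 5 leads to a contradiction, so it's in house 1.
By clue 8, the peony grower is in house 1.
So house 2 gets carnation for flower.
The person in the blue house is narrowed to house 4 or 5; consider each.
Placing it in house 5 leads to a contradiction, so it's in house 4.
From clue 4, the person in the white house must be in house 3.
By clue 9, the rose grower is in house 4.
The only color still possible for house 2 is yellow.
That leaves orange as the color for house 5.
So house 5 gets orchid for flower.
By clue 7, the person who makes cake is in house 5.
The only dessert still possible for house 1 is mousse.
So house 3 gets pie for dessert.
So house 4 gets gelato for dessert.
So: house 1 = gray/peony/mousse, house 2 = yellow/carnation/cheesecake, house 3 = white/daisy/pie, house 4 = blue/rose/gelato, house 5 = orange/orchid/cake.

gelato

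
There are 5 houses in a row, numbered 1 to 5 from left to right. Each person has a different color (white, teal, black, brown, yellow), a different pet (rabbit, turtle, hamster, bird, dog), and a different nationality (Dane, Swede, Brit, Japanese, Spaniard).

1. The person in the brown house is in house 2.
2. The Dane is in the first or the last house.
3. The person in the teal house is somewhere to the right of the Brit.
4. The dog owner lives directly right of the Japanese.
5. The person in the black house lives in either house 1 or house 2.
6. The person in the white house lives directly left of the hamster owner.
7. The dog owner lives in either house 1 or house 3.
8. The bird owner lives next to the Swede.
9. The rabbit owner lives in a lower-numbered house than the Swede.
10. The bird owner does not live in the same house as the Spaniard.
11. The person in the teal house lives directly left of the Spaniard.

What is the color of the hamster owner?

yellow

By clue 1, the person in the brown house is in house 2.
From clue 7, the dog owner must be in house 3.
That leaves yellow as the color for house 5.
Clue 4 places the Japanese in house 2.
That leaves black as the color for house 1.
The person in the teal house is narrowed to house 3 or 4; consider each.
Placing it in house 4 leads to a contradiction, so it's in house 3.
From clue 3, the Brit must be in house 1.
By clue 11, the Spaniard is in house 4.
House 4's color must be white (nothing else left).
House 3's nationality must be Swede (nothing else left).
That leaves Dane as the nationality for house 5.
By clue 6, the hamster owner is in house 5.
Clue 10 places the bird owner in house 2.
The only pet still possible for house 4 is turtle.
That leaves rabbit as the pet for house 1.
So: house 1 = black/rabbit/Brit, house 2 = brown/bird/Japanese, house 3 = teal/dog/Swede, house 4 = white/turtle/Spaniard, house 5 = yellow/hamster/Dane.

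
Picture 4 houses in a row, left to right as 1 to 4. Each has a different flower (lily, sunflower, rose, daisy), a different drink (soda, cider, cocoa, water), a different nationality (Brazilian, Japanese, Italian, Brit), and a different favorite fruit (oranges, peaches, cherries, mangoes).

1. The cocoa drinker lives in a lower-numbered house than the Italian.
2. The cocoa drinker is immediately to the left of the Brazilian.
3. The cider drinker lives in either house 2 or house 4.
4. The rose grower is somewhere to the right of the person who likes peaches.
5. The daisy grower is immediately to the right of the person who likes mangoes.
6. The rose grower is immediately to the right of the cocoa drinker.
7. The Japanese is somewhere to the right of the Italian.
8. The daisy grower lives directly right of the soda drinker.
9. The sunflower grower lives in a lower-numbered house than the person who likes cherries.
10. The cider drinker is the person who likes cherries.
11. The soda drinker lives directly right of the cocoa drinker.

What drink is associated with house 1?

cocoa

That leaves Brit as the nationality for house 1.
House 4's nationality must be Japanese (nothing else left).
The daisy grower is narrowed to house 3 or 4; consider each.
Placing it in house 4 leads to a contradiction, so it's in house 3.
Clue 5 places the person who likes mangoes in house 2.
Clue 8 places the soda drinker in house 2.
From clue 11, the cocoa drinker must be in house 1.
That leaves lily as the flower for house 4.
That leaves water as the drink for house 3.
That leaves cider as the drink for house 4.
The only favorite fruit still possible for house 3 is oranges.
House 4 favorite fruit: only cherries fits.
From clue 2, the Brazilian must be in house 2.
House 1's flower must be sunflower (nothing else left).
The only flower still possible for house 2 is rose.
House 3 nationality: only Italian fits.
House 1 favorite fruit: only peaches fits.
So: house 1 = sunflower/cocoa/Brit/peaches, house 2 = rose/soda/Brazilian/mangoes, house 3 = daisy/water/Italian/oranges, house 4 = lily/cider/Japanese/cherries.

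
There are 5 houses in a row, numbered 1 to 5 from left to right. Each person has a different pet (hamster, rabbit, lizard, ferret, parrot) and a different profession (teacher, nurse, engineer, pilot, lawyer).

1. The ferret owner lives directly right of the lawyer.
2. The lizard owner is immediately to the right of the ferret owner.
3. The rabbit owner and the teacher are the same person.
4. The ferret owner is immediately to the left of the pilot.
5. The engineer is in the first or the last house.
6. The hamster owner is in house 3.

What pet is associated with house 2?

rabbit

The hamster owner is in house 3 (clue 6).
Clue 2: the lizard owner is in house 5.
Clue 2 places the ferret owner in house 4.
The pilot is in house 5 (clue 4).
Clue 1: the lawyer is in house 3.
So house 1 gets engineer for profession.
House 4's profession must be nurse (nothing else left).
By clue 3, the rabbit owner is in house 2.
The only pet still possible for house 1 is parrot.
The only profession still possible for house 2 is teacher.
So: house 1 = parrot/engineer, house 2 = rabbit/teacher, house 3 = hamster/lawyer, house 4 = ferret/nurse, house 5 = lizard/pilot.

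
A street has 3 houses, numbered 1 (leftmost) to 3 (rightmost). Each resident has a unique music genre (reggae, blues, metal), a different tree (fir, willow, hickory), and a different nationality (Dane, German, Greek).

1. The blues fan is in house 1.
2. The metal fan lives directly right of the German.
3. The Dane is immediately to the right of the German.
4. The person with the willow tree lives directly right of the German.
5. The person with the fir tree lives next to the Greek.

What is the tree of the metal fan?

From clue 1, the blues fan must be in house 1.
The metal fan is narrowed to house 2 or 3; consider each.
Placing it in house 2 leads to a contradiction, so it's in house 3.
By clue 2, the German is in house 2.
By clue 3, the Dane is in house 3.
The person with the willow tree is in house 3 (clue 4).
The only music genre still possible for house 2 is reggae.
So house 1 gets Greek for nationality.
Clue 5: the person with the fir tree is in house 2.
House 1 tree: only hickory fits.
So: house 1 = blues/hickory/Greek, house 2 = reggae/fir/German, house 3 = metal/willow/Dane.

willow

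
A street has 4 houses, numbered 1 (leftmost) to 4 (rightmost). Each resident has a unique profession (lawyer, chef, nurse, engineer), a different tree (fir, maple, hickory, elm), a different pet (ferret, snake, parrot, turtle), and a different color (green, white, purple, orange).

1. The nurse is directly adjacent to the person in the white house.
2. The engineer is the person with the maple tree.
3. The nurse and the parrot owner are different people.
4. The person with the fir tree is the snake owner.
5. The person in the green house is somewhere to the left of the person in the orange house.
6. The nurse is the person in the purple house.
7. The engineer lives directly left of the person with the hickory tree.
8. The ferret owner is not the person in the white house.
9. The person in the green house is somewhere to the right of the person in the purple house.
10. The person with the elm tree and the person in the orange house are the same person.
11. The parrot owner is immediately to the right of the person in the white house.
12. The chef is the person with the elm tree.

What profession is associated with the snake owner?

nurse

House 4 color: only orange fits.
By clue 10, the person with the elm tree is in house 4.
From clue 12, the chef must be in house 4.
The only profession still possible for house 3 is lawyer.
The engineer is narrowed to house 1 or 2; consider each.
Placing it in house 1 leads to a contradiction, so it's in house 2.
From clue 2, the person with the maple tree must be in house 2.
Clue 7 places the person with the hickory tree in house 3.
House 1's profession must be nurse (nothing else left).
That leaves fir as the tree for house 1.
Clue 1 places the person in the white house in house 2.
The snake owner is in house 1 (clue 4).
Clue 6 places the person in the purple house in house 1.
Clue 11 places the parrot owner in house 3.
House 2's pet must be turtle (nothing else left).
House 4 pet: only ferret fits.
That leaves green as the color for house 3.
So: house 1 = nurse/fir/snake/purple, house 2 = engineer/maple/turtle/white, house 3 = lawyer/hickory/parrot/green, house 4 = chef/elm/ferret/orange.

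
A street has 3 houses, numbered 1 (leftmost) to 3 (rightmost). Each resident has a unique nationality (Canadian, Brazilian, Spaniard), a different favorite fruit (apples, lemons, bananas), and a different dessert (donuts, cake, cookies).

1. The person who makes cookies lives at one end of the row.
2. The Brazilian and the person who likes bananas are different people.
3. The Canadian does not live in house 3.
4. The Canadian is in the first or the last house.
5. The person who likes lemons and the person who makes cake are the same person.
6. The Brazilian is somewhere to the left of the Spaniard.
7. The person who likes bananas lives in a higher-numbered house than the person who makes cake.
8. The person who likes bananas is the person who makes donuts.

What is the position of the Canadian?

Clue 4: the Canadian is in house 1.
House 2 nationality: only Brazilian fits.
House 3's nationality must be Spaniard (nothing else left).
By clue 2, the person who likes bananas is in house 3.
By clue 8, the person who makes donuts is in house 3.
House 1 dessert: only cookies fits.
The only dessert still possible for house 2 is cake.
Clue 5: the person who likes lemons is in house 2.
House 1's favorite fruit must be apples (nothing else left).
So: house 1 = Canadian/apples/cookies, house 2 = Brazilian/lemons/cake, house 3 = Spaniard/bananas/donuts.

1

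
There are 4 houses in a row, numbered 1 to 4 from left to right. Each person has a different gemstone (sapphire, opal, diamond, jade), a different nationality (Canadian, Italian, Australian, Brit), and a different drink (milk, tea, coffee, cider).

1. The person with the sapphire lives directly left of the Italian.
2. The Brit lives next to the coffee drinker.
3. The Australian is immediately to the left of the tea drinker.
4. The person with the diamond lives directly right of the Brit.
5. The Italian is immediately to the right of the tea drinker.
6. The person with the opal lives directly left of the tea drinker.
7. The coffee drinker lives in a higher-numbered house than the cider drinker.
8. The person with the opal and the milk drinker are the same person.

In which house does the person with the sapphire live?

That leaves coffee as the drink for house 4.
Clue 2 places the Brit in house 3.
Clue 4: the person with the diamond is in house 4.
From clue 1, the person with the sapphire must be in house 3.
By clue 5, the tea drinker is in house 3.
From clue 6, the person with the opal must be in house 2.
Clue 8: the milk drinker is in house 2.
That leaves jade as the gemstone for house 1.
The only nationality still possible for house 4 is Italian.
That leaves cider as the drink for house 1.
From clue 3, the Australian must be in house 2.
House 1 nationality: only Canadian fits.
So: house 1 = jade/Canadian/cider, house 2 = opal/Australian/milk, house 3 = sapphire/Brit/tea, house 4 = diamond/Italian/coffee.

3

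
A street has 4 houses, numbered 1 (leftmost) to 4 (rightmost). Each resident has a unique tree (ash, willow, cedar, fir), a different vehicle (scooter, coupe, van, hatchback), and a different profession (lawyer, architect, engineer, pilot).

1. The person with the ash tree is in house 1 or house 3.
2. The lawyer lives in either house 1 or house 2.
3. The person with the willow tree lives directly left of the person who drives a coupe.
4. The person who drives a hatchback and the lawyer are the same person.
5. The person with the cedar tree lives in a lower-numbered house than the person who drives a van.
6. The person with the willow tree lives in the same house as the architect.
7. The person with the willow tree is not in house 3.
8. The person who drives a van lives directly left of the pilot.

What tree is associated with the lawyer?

The only tree still possible for house 4 is fir.
House 3's tree must be ash (nothing else left).
The only vehicle still possible for house 4 is scooter.
The only vehicle still possible for house 1 is hatchback.
The lawyer is in house 1 (clue 4).
The only profession still possible for house 2 is architect.
The person with the willow tree is in house 2 (clue 6).
So house 1 gets cedar for tree.
From clue 3, the person who drives a coupe must be in house 3.
The only vehicle still possible for house 2 is van.
By clue 8, the pilot is in house 3.
That leaves engineer as the profession for house 4.
So: house 1 = cedar/hatchback/lawyer, house 2 = willow/van/architect, house 3 = ash/coupe/pilot, house 4 = fir/scooter/engineer.

cedar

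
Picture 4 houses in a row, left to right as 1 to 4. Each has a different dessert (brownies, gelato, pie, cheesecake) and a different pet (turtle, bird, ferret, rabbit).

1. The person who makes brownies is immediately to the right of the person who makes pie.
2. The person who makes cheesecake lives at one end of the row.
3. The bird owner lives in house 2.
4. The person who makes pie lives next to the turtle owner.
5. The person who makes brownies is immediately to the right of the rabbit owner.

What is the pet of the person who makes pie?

rabbit

By clue 3, the bird owner is in house 2.
From clue 1, the person who makes brownies must be in house 4.
The person who makes pie is in house 3 (clue 1).
From clue 4, the turtle owner must be in house 4.
Clue 5 places the rabbit owner in house 3.
House 1 dessert: only cheesecake fits.
So house 2 gets gelato for dessert.
House 1's pet must be ferret (nothing else left).
So: house 1 = cheesecake/ferret, house 2 = gelato/bird, house 3 = pie/rabbit, house 4 = brownies/turtle.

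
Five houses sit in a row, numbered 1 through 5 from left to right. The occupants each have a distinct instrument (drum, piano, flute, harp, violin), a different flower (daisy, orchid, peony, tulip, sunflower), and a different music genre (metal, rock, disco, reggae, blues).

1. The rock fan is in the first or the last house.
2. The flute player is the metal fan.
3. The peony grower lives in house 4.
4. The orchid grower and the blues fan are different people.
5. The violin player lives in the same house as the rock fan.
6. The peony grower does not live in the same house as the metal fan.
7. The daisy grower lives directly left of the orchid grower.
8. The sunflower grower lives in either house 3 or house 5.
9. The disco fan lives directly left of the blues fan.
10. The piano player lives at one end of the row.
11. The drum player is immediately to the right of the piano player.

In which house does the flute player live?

By clue 3, the peony grower is in house 4.
By clue 11, the drum player is in house 2.
The piano player is in house 1 (clue 11).
That leaves violin as the instrument for house 5.
Clue 2: the flute player is in house 3.
From clue 2, the metal fan must be in house 3.
Clue 5: the rock fan is in house 5.
So house 4 gets harp for instrument.
The disco fan is in house 1 (clue 9).
From clue 9, the blues fan must be in house 2.
House 4 music genre: only reggae fits.
Clue 4: the orchid grower is in house 3.
By clue 7, the daisy grower is in house 2.
House 1 flower: only tulip fits.
That leaves sunflower as the flower for house 5.
So: house 1 = piano/tulip/disco, house 2 = drum/daisy/blues, house 3 = flute/orchid/metal, house 4 = harp/peony/reggae, house 5 = violin/sunflower/rock.

3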